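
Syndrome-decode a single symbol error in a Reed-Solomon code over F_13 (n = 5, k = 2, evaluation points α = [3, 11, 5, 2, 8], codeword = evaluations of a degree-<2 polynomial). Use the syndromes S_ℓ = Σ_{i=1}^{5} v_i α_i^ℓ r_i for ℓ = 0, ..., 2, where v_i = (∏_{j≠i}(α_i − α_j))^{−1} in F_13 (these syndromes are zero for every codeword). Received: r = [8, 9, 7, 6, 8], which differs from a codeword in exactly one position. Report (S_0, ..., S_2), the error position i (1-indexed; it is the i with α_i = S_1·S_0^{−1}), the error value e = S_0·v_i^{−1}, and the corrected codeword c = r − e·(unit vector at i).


S = (10, 4, 12), error at position 1, error magnitude e = 6, c = [2, 9, 7, 6, 8].

Step 1: column multipliers v_i = (∏_{j≠i}(α_i − α_j))^{−1} mod 13.
  i = 1 (α = 3): (3−11)(3−5)(3−2)(3−8) = (−8)·(−2)·1·(−5) = −80 ≡ 11, so v_1 = 11^{−1} = 6 (mod 13).
  i = 2 (α = 11): (11−3)(11−5)(11−2)(11−8) = 8·6·9·3 = 1296 ≡ 9, so v_2 = 9^{−1} = 3 (mod 13).
  i = 3 (α = 5): (5−3)(5−11)(5−2)(5−8) = 2·(−6)·3·(−3) = 108 ≡ 4, so v_3 = 4^{−1} = 10 (mod 13).
  i = 4 (α = 2): (2−3)(2−11)(2−5)(2−8) = (−1)·(−9)·(−3)·(−6) = 162 ≡ 6, so v_4 = 6^{−1} = 11 (mod 13).
  i = 5 (α = 8): (8−3)(8−11)(8−5)(8−2) = 5·(−3)·3·6 = −270 ≡ 3, so v_5 = 3^{−1} = 9 (mod 13).
  v = [6, 3, 10, 11, 9].
Step 2: syndromes of r = [8, 9, 7, 6, 8] (all sums mod 13).
  S_0 = Σ v_i r_i = 6·8 + 3·9 + 10·7 + 11·6 + 9·8 = 283 ≡ 10.
  S_1 = Σ v_i α_i r_i = 6·3·8 + 3·11·9 + 10·5·7 + 11·2·6 + 9·8·8 = 1499 ≡ 4.
  α_i^2 mod 13 = [9, 4, 12, 4, 12].
  S_2 = Σ v_i α_i^2 r_i = 6·9·8 + 3·4·9 + 10·12·7 + 11·4·6 + 9·12·8 = 2508 ≡ 12.
  S = (10, 4, 12) ≠ 0, so r is not a codeword (an error is present).
Step 3: locate the error. For a single error e at position i, S_ℓ = v_i·e·α_i^ℓ, so α_err = S_1/S_0.
  S_0^{−1} = 10^{−1} = 4 (mod 13), so α_err = 4·4 = 16 ≡ 3 = α_1. Error position i = 1.
  Consistency check: S_2/S_1 = 12·10 = 120 ≡ 3 = α_err ✓ (single-error assumption holds).
Step 4: error magnitude e = S_0/v_1 = S_0·∏_{j≠1}(α_1 − α_j) = 10·11 = 110 ≡ 6 (mod 13).
Step 5: correct position 1: c_1 = r_1 − e = 8 − 6 ≡ 2 (mod 13). Hence c = [2, 9, 7, 6, 8].
  Check: interpolating c through the α_i gives m(x) = 1 + 9·x (degree < 2) with m(α_i) = c_i for every i, so c is indeed a codeword.


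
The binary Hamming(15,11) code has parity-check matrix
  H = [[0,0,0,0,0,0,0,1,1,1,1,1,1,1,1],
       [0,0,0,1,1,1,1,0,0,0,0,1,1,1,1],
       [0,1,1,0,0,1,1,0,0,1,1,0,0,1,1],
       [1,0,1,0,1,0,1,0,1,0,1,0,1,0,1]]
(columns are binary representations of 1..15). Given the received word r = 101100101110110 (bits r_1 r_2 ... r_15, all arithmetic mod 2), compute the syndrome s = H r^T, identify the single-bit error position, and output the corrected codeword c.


s = (1, 0, 1, 0)^T, error position = 10, corrected codeword c = 101100101010110

Compute s = H r^T mod 2 one row at a time:
  s_1 = 0 + 1 + 1 + 1 + 0 + 1 + 1 + 0 = 5 ≡ 1 (mod 2).
  s_2 = 1 + 0 + 0 + 1 + 0 + 1 + 1 + 0 = 4 ≡ 0 (mod 2).
  s_3 = 0 + 1 + 0 + 1 + 1 + 1 + 1 + 0 = 5 ≡ 1 (mod 2).
  s_4 = 1 + 1 + 0 + 1 + 1 + 1 + 1 + 0 = 6 ≡ 0 (mod 2).
s = (1, 0, 1, 0)^T — this equals column 10 of H (binary 1010), so error is at position 10.
Correct: flip bit 10 of r = 101100101110110 to get c = 101100101010110.


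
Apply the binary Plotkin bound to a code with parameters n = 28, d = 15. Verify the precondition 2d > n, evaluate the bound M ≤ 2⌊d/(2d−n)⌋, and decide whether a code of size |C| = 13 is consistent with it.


Plotkin bound M ≤ 14; given |C| = 13 ≤ bound (satisfied).

Check applicability: 2d = 30, n = 28.
2d − n = 2 > 0, so Plotkin applies.
Compute d/(2d−n) = 15/2 ≈ 7.5000.
⌊d/(2d−n)⌋ = 7.
Plotkin bound: M ≤ 2·7 = 14.
Given |C| = 13, check: satisfied.
This |C| is below the Plotkin bound.


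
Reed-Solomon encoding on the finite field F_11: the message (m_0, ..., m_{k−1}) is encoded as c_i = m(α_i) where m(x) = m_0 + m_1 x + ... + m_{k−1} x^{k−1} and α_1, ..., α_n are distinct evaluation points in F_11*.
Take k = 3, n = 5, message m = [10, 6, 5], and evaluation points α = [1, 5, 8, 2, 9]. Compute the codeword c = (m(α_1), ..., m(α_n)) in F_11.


c = [10, 0, 4, 9, 7]

Message polynomial: m(x) = 10 + 6·x + 5·x^2 (mod 11).
For each evaluation point α_i, compute m(α_i) mod 11:
  α_1 = 1: Horner steps 5 → 0 → 10, so m(1) = 10.
  α_2 = 5: Horner steps 5 → 9 → 0, so m(5) = 0.
  α_3 = 8: Horner steps 5 → 2 → 4, so m(8) = 4.
  α_4 = 2: Horner steps 5 → 5 → 9, so m(2) = 9.
  α_5 = 9: Horner steps 5 → 7 → 7, so m(9) = 7.
Codeword c = [10, 0, 4, 9, 7] ∈ F_11^5.


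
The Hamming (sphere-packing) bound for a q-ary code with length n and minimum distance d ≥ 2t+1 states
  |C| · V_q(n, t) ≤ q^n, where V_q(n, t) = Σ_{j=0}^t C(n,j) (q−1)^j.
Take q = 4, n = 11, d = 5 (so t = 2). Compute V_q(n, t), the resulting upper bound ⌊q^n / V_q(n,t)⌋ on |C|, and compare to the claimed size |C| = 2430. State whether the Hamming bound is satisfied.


V_q(n, t) = 529, q^n = 4194304, Hamming bound = 7928, |C| = 2430 ≤ bound (satisfied).

Step 1: Compute V_q(n, t) = Σ_{j=0}^2 C(n, j) (q−1)^j.
  j = 0: C(11,0)·(3)^0 = 1·1 = 1.
  j = 1: C(11,1)·(3)^1 = 11·3 = 33.
  j = 2: C(11,2)·(3)^2 = 55·9 = 495.
  V_q(n, t) = 1 + 33 + 495 = 529.
Step 2: q^n = 4^11 = 4194304.
Step 3: Hamming bound ⌊q^n / V_q(n,t)⌋ = ⌊4194304/529⌋ = 7928.
Step 4: Compare |C| = 2430 to 7928: satisfied.
The claimed |C| lies below the Hamming bound.


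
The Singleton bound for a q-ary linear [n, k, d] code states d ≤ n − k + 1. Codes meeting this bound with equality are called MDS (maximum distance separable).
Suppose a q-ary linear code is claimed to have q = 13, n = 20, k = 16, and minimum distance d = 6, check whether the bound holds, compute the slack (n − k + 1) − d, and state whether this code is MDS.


Singleton RHS = n − k + 1 = 5, slack = -1, bound violated (no such code; not MDS).

Singleton bound: d ≤ n − k + 1.
Here n = 20, k = 16, so n − k + 1 = 5.
Given d = 6, check d ≤ 5: NO.
Slack = (n − k + 1) − d = -1.
The slack is negative: d = 6 exceeds n − k + 1 = 5 by 1, so the Singleton bound is violated and no linear [20, 16, 6]_13 code can exist. In particular it is not MDS (MDS requires d = n − k + 1 exactly).
Description: the claimed parameters are [20, 16, 6]_13; such a code would be impossible (violates the Singleton bound).


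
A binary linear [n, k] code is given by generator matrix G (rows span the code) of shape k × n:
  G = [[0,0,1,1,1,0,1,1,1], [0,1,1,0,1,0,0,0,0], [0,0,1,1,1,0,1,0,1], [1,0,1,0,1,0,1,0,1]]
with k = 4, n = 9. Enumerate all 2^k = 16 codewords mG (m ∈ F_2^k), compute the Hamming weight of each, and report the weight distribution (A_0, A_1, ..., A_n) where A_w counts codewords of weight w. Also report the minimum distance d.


Weight distribution: A_0 = 1, A_1 = 1, A_2 = 1, A_3 = 2, A_4 = 3, A_5 = 5, A_6 = 3. Minimum distance d = 1.

Enumerate all 2^4 = 16 messages m ∈ F_2^4.
For each, compute codeword c = mG in F_2^9, then tally its weight.
  m = 0000 → c = 000000000, weight = 0.
  m = 1000 → c = 001110111, weight = 6.
  m = 0100 → c = 011010000, weight = 3.
  m = 1100 → c = 010100111, weight = 5.
  m = 0010 → c = 001110101, weight = 5.
  m = 1010 → c = 000000010, weight = 1.
  m = 0110 → c = 010100101, weight = 4.
  m = 1110 → c = 011010010, weight = 4.
  m = 0001 → c = 101010101, weight = 5.
  m = 1001 → c = 100100010, weight = 3.
  m = 0101 → c = 110000101, weight = 4.
  m = 1101 → c = 111110010, weight = 6.
  m = 0011 → c = 100100000, weight = 2.
  m = 1011 → c = 101010111, weight = 6.
  m = 0111 → c = 111110000, weight = 5.
  m = 1111 → c = 110000111, weight = 5.
Tally weights:
  weight 0: 1 codewords.
  weight 1: 1 codewords.
  weight 2: 1 codewords.
  weight 3: 2 codewords.
  weight 4: 3 codewords.
  weight 5: 5 codewords.
  weight 6: 3 codewords.
Minimum distance d = smallest w > 0 with A_w > 0 = 1.
Sanity: Σ A_w = 16 = 2^4 = 16 ✓.


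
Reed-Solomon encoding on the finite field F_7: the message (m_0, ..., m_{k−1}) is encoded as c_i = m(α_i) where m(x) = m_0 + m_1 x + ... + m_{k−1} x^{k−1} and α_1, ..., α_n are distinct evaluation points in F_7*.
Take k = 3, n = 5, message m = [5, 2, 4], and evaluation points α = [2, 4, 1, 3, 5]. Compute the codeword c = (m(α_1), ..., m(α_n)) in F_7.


c = [4, 0, 4, 5, 3]

Message polynomial: m(x) = 5 + 2·x + 4·x^2 (mod 7).
For each evaluation point α_i, compute m(α_i) mod 7:
  α_1 = 2: Horner steps 4 → 3 → 4, so m(2) = 4.
  α_2 = 4: Horner steps 4 → 4 → 0, so m(4) = 0.
  α_3 = 1: Horner steps 4 → 6 → 4, so m(1) = 4.
  α_4 = 3: Horner steps 4 → 0 → 5, so m(3) = 5.
  α_5 = 5: Horner steps 4 → 1 → 3, so m(5) = 3.
Codeword c = [4, 0, 4, 5, 3] ∈ F_7^5.


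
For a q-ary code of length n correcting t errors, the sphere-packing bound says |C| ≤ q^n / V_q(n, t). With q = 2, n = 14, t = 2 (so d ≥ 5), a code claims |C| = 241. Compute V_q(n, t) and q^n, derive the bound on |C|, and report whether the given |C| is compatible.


V_q(n, t) = 106, q^n = 16384, Hamming bound = 154, |C| = 241 > bound (violated).

Step 1: Compute V_q(n, t) = Σ_{j=0}^2 C(n, j) (q−1)^j.
  j = 0: C(14,0)·(1)^0 = 1·1 = 1.
  j = 1: C(14,1)·(1)^1 = 14·1 = 14.
  j = 2: C(14,2)·(1)^2 = 91·1 = 91.
  V_q(n, t) = 1 + 14 + 91 = 106.
Step 2: q^n = 2^14 = 16384.
Step 3: Hamming bound ⌊q^n / V_q(n,t)⌋ = ⌊16384/106⌋ = 154.
Step 4: Compare |C| = 241 to 154: violated.
The claimed |C| lies above the Hamming bound, so no 2-ary code of length 14 with d ≥ 5 can have 241 codewords.


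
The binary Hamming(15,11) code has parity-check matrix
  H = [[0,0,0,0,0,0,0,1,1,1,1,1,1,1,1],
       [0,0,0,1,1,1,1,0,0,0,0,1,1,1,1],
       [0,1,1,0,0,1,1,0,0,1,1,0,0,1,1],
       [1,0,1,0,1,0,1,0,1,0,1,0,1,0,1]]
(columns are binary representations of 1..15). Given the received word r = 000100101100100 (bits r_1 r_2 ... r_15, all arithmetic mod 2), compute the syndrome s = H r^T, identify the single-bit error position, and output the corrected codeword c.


s = (1, 1, 0, 1)^T, error position = 13, corrected codeword c = 000100101100000

Compute s = H r^T mod 2 one row at a time:
  s_1 = 0 + 1 + 1 + 0 + 0 + 1 + 0 + 0 = 3 ≡ 1 (mod 2).
  s_2 = 1 + 0 + 0 + 1 + 0 + 1 + 0 + 0 = 3 ≡ 1 (mod 2).
  s_3 = 0 + 0 + 0 + 1 + 1 + 0 + 0 + 0 = 2 ≡ 0 (mod 2).
  s_4 = 0 + 0 + 0 + 1 + 1 + 0 + 1 + 0 = 3 ≡ 1 (mod 2).
s = (1, 1, 0, 1)^T — this equals column 13 of H (binary 1101), so error is at position 13.
Correct: flip bit 13 of r = 000100101100100 to get c = 000100101100000.


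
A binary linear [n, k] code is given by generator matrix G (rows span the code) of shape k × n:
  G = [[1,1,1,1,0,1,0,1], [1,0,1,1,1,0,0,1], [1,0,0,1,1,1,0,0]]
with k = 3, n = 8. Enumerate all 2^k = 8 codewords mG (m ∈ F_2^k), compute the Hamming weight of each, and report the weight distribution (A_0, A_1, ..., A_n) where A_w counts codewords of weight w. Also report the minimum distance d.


Weight distribution: A_0 = 1, A_3 = 3, A_4 = 2, A_5 = 1, A_6 = 1. Minimum distance d = 3.

Enumerate all 2^3 = 8 messages m ∈ F_2^3.
For each, compute codeword c = mG in F_2^8, then tally its weight.
  m = 000 → c = 00000000, weight = 0.
  m = 100 → c = 11110101, weight = 6.
  m = 010 → c = 10111001, weight = 5.
  m = 110 → c = 01001100, weight = 3.
  m = 001 → c = 10011100, weight = 4.
  m = 101 → c = 01101001, weight = 4.
  m = 011 → c = 00100101, weight = 3.
  m = 111 → c = 11010000, weight = 3.
Tally weights:
  weight 0: 1 codewords.
  weight 3: 3 codewords.
  weight 4: 2 codewords.
  weight 5: 1 codewords.
  weight 6: 1 codewords.
Minimum distance d = smallest w > 0 with A_w > 0 = 3.
Sanity: Σ A_w = 8 = 2^3 = 8 ✓.


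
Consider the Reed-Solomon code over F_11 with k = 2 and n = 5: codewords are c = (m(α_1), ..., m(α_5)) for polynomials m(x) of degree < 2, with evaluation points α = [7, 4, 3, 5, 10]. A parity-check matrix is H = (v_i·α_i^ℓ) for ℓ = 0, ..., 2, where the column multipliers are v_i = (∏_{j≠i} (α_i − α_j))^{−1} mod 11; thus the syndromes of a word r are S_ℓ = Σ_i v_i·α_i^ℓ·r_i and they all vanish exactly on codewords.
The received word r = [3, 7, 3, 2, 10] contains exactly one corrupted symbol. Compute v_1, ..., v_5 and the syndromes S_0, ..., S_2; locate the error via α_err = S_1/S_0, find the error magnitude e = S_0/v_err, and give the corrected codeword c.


S = (2, 6, 7), error at position 3, error magnitude e = 2, c = [3, 7, 1, 2, 10].

Step 1: column multipliers v_i = (∏_{j≠i}(α_i − α_j))^{−1} mod 11.
  i = 1 (α = 7): (7−4)(7−3)(7−5)(7−10) = 3·4·2·(−3) = −72 ≡ 5, so v_1 = 5^{−1} = 9 (mod 11).
  i = 2 (α = 4): (4−7)(4−3)(4−5)(4−10) = (−3)·1·(−1)·(−6) = −18 ≡ 4, so v_2 = 4^{−1} = 3 (mod 11).
  i = 3 (α = 3): (3−7)(3−4)(3−5)(3−10) = (−4)·(−1)·(−2)·(−7) = 56 ≡ 1, so v_3 = 1^{−1} = 1 (mod 11).
  i = 4 (α = 5): (5−7)(5−4)(5−3)(5−10) = (−2)·1·2·(−5) = 20 ≡ 9, so v_4 = 9^{−1} = 5 (mod 11).
  i = 5 (α = 10): (10−7)(10−4)(10−3)(10−5) = 3·6·7·5 = 630 ≡ 3, so v_5 = 3^{−1} = 4 (mod 11).
  v = [9, 3, 1, 5, 4].
Step 2: syndromes of r = [3, 7, 3, 2, 10] (all sums mod 11).
  S_0 = Σ v_i r_i = 9·3 + 3·7 + 1·3 + 5·2 + 4·10 = 101 ≡ 2.
  S_1 = Σ v_i α_i r_i = 9·7·3 + 3·4·7 + 1·3·3 + 5·5·2 + 4·10·10 = 732 ≡ 6.
  α_i^2 mod 11 = [5, 5, 9, 3, 1].
  S_2 = Σ v_i α_i^2 r_i = 9·5·3 + 3·5·7 + 1·9·3 + 5·3·2 + 4·1·10 = 337 ≡ 7.
  S = (2, 6, 7) ≠ 0, so r is not a codeword (an error is present).
Step 3: locate the error. For a single error e at position i, S_ℓ = v_i·e·α_i^ℓ, so α_err = S_1/S_0.
  S_0^{−1} = 2^{−1} = 6 (mod 11), so α_err = 6·6 = 36 ≡ 3 = α_3. Error position i = 3.
  Consistency check: S_2/S_1 = 7·2 = 14 ≡ 3 = α_err ✓ (single-error assumption holds).
Step 4: error magnitude e = S_0/v_3 = S_0·∏_{j≠3}(α_3 − α_j) = 2·1 = 2 ≡ 2 (mod 11).
Step 5: correct position 3: c_3 = r_3 − e = 3 − 2 ≡ 1 (mod 11). Hence c = [3, 7, 1, 2, 10].
  Check: interpolating c through the α_i gives m(x) = 5 + 6·x (degree < 2) with m(α_i) = c_i for every i, so c is indeed a codeword.


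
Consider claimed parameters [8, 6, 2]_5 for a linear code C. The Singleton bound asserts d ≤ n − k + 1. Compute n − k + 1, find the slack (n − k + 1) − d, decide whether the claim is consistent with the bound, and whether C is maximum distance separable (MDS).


Singleton RHS = n − k + 1 = 3, slack = 1, bound satisfied, not MDS.

Singleton bound: d ≤ n − k + 1.
Here n = 8, k = 6, so n − k + 1 = 3.
Given d = 2, check d ≤ 3: YES.
Slack = (n − k + 1) − d = 1.
The code is NOT MDS (slack = 1 > 0).
Description: the claimed parameters are [8, 6, 2]_5; such a code would be non-MDS.


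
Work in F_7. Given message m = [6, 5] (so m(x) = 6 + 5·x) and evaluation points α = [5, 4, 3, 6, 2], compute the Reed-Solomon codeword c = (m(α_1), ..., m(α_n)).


c = [3, 5, 0, 1, 2]

Message polynomial: m(x) = 6 + 5·x (mod 7).
For each evaluation point α_i, compute m(α_i) mod 7:
  α_1 = 5: Horner steps 5 → 3, so m(5) = 3.
  α_2 = 4: Horner steps 5 → 5, so m(4) = 5.
  α_3 = 3: Horner steps 5 → 0, so m(3) = 0.
  α_4 = 6: Horner steps 5 → 1, so m(6) = 1.
  α_5 = 2: Horner steps 5 → 2, so m(2) = 2.
Codeword c = [3, 5, 0, 1, 2] ∈ F_7^5.


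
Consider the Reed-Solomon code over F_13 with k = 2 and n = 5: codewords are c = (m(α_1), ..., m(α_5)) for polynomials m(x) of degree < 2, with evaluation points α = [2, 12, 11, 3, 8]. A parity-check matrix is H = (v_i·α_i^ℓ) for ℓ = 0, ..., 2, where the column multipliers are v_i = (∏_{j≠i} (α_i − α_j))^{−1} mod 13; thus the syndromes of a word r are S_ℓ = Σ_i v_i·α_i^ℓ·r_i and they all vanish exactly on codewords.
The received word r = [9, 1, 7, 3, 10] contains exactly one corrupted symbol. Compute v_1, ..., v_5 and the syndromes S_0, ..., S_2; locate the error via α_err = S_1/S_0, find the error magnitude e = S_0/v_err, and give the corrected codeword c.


S = (7, 4, 6), error at position 5, error magnitude e = 11, c = [9, 1, 7, 3, 12].

Step 1: column multipliers v_i = (∏_{j≠i}(α_i − α_j))^{−1} mod 13.
  i = 1 (α = 2): (2−12)(2−11)(2−3)(2−8) = (−10)·(−9)·(−1)·(−6) = 540 ≡ 7, so v_1 = 7^{−1} = 2 (mod 13).
  i = 2 (α = 12): (12−2)(12−11)(12−3)(12−8) = 10·1·9·4 = 360 ≡ 9, so v_2 = 9^{−1} = 3 (mod 13).
  i = 3 (α = 11): (11−2)(11−12)(11−3)(11−8) = 9·(−1)·8·3 = −216 ≡ 5, so v_3 = 5^{−1} = 8 (mod 13).
  i = 4 (α = 3): (3−2)(3−12)(3−11)(3−8) = 1·(−9)·(−8)·(−5) = −360 ≡ 4, so v_4 = 4^{−1} = 10 (mod 13).
  i = 5 (α = 8): (8−2)(8−12)(8−11)(8−3) = 6·(−4)·(−3)·5 = 360 ≡ 9, so v_5 = 9^{−1} = 3 (mod 13).
  v = [2, 3, 8, 10, 3].
Step 2: syndromes of r = [9, 1, 7, 3, 10] (all sums mod 13).
  S_0 = Σ v_i r_i = 2·9 + 3·1 + 8·7 + 10·3 + 3·10 = 137 ≡ 7.
  S_1 = Σ v_i α_i r_i = 2·2·9 + 3·12·1 + 8·11·7 + 10·3·3 + 3·8·10 = 1018 ≡ 4.
  α_i^2 mod 13 = [4, 1, 4, 9, 12].
  S_2 = Σ v_i α_i^2 r_i = 2·4·9 + 3·1·1 + 8·4·7 + 10·9·3 + 3·12·10 = 929 ≡ 6.
  S = (7, 4, 6) ≠ 0, so r is not a codeword (an error is present).
Step 3: locate the error. For a single error e at position i, S_ℓ = v_i·e·α_i^ℓ, so α_err = S_1/S_0.
  S_0^{−1} = 7^{−1} = 2 (mod 13), so α_err = 4·2 = 8 ≡ 8 = α_5. Error position i = 5.
  Consistency check: S_2/S_1 = 6·10 = 60 ≡ 8 = α_err ✓ (single-error assumption holds).
Step 4: error magnitude e = S_0/v_5 = S_0·∏_{j≠5}(α_5 − α_j) = 7·9 = 63 ≡ 11 (mod 13).
Step 5: correct position 5: c_5 = r_5 − e = 10 − 11 ≡ 12 (mod 13). Hence c = [9, 1, 7, 3, 12].
  Check: interpolating c through the α_i gives m(x) = 8 + 7·x (degree < 2) with m(α_i) = c_i for every i, so c is indeed a codeword.


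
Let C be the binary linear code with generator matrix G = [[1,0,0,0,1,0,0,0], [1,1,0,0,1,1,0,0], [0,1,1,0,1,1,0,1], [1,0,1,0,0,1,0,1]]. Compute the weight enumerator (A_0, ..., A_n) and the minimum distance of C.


Weight distribution: A_0 = 1, A_1 = 2, A_2 = 2, A_3 = 4, A_4 = 5, A_5 = 2. Minimum distance d = 1.

Enumerate all 2^4 = 16 messages m ∈ F_2^4.
For each, compute codeword c = mG in F_2^8, then tally its weight.
  m = 0000 → c = 00000000, weight = 0.
  m = 1000 → c = 10001000, weight = 2.
  m = 0100 → c = 11001100, weight = 4.
  m = 1100 → c = 01000100, weight = 2.
  m = 0010 → c = 01101101, weight = 5.
  m = 1010 → c = 11100101, weight = 5.
  m = 0110 → c = 10100001, weight = 3.
  m = 1110 → c = 00101001, weight = 3.
  m = 0001 → c = 10100101, weight = 4.
  m = 1001 → c = 00101101, weight = 4.
  m = 0101 → c = 01101001, weight = 4.
  m = 1101 → c = 11100001, weight = 4.
  m = 0011 → c = 11001000, weight = 3.
  m = 1011 → c = 01000000, weight = 1.
  m = 0111 → c = 00000100, weight = 1.
  m = 1111 → c = 10001100, weight = 3.
Tally weights:
  weight 0: 1 codewords.
  weight 1: 2 codewords.
  weight 2: 2 codewords.
  weight 3: 4 codewords.
  weight 4: 5 codewords.
  weight 5: 2 codewords.
Minimum distance d = smallest w > 0 with A_w > 0 = 1.
Sanity: Σ A_w = 16 = 2^4 = 16 ✓.


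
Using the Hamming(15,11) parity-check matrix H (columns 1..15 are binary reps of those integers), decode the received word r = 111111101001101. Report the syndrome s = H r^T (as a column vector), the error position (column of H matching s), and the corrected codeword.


s = (0, 1, 1, 1)^T, error position = 7, corrected codeword c = 111111001001101

Compute s = H r^T mod 2 one row at a time:
  s_1 = 0 + 1 + 0 + 0 + 1 + 1 + 0 + 1 = 4 ≡ 0 (mod 2).
  s_2 = 1 + 1 + 1 + 1 + 1 + 1 + 0 + 1 = 7 ≡ 1 (mod 2).
  s_3 = 1 + 1 + 1 + 1 + 0 + 0 + 0 + 1 = 5 ≡ 1 (mod 2).
  s_4 = 1 + 1 + 1 + 1 + 1 + 0 + 1 + 1 = 7 ≡ 1 (mod 2).
s = (0, 1, 1, 1)^T — this equals column 7 of H (binary 0111), so error is at position 7.
Correct: flip bit 7 of r = 111111101001101 to get c = 111111001001101.


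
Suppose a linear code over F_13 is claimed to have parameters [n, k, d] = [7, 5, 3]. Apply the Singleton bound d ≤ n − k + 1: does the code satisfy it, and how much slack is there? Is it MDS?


Singleton RHS = n − k + 1 = 3, slack = 0, bound satisfied, MDS.

Singleton bound: d ≤ n − k + 1.
Here n = 7, k = 5, so n − k + 1 = 3.
Given d = 3, check d ≤ 3: YES.
Slack = (n − k + 1) − d = 0.
The code is MDS (slack = 0).
Description: the claimed parameters are [7, 5, 3]_13; such a code would be MDS (meets Singleton bound).


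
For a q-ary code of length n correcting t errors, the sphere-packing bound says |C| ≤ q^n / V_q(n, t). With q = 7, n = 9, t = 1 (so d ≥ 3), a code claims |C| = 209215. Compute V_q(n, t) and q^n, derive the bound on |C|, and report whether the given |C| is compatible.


V_q(n, t) = 55, q^n = 40353607, Hamming bound = 733701, |C| = 209215 ≤ bound (satisfied).

Step 1: Compute V_q(n, t) = Σ_{j=0}^1 C(n, j) (q−1)^j.
  j = 0: C(9,0)·(6)^0 = 1·1 = 1.
  j = 1: C(9,1)·(6)^1 = 9·6 = 54.
  V_q(n, t) = 1 + 54 = 55.
Step 2: q^n = 7^9 = 40353607.
Step 3: Hamming bound ⌊q^n / V_q(n,t)⌋ = ⌊40353607/55⌋ = 733701.
Step 4: Compare |C| = 209215 to 733701: satisfied.
The claimed |C| lies below the Hamming bound.


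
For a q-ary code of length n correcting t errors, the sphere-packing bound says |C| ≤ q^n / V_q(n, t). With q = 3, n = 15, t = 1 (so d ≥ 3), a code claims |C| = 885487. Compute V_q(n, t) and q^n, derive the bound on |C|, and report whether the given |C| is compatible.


V_q(n, t) = 31, q^n = 14348907, Hamming bound = 462867, |C| = 885487 > bound (violated).

Step 1: Compute V_q(n, t) = Σ_{j=0}^1 C(n, j) (q−1)^j.
  j = 0: C(15,0)·(2)^0 = 1·1 = 1.
  j = 1: C(15,1)·(2)^1 = 15·2 = 30.
  V_q(n, t) = 1 + 30 = 31.
Step 2: q^n = 3^15 = 14348907.
Step 3: Hamming bound ⌊q^n / V_q(n,t)⌋ = ⌊14348907/31⌋ = 462867.
Step 4: Compare |C| = 885487 to 462867: violated.
The claimed |C| lies above the Hamming bound, so no 3-ary code of length 15 with d ≥ 3 can have 885487 codewords.


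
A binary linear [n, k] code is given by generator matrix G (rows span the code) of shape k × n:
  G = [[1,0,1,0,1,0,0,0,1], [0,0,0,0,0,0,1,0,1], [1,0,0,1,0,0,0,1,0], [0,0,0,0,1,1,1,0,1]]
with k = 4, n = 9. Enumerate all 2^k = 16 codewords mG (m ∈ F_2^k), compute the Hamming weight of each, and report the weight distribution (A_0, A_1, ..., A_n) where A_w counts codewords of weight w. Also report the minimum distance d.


Weight distribution: A_0 = 1, A_2 = 2, A_3 = 1, A_4 = 5, A_5 = 6, A_7 = 1. Minimum distance d = 2.

Enumerate all 2^4 = 16 messages m ∈ F_2^4.
For each, compute codeword c = mG in F_2^9, then tally its weight.
  m = 0000 → c = 000000000, weight = 0.
  m = 1000 → c = 101010001, weight = 4.
  m = 0100 → c = 000000101, weight = 2.
  m = 1100 → c = 101010100, weight = 4.
  m = 0010 → c = 100100010, weight = 3.
  m = 1010 → c = 001110011, weight = 5.
  m = 0110 → c = 100100111, weight = 5.
  m = 1110 → c = 001110110, weight = 5.
  m = 0001 → c = 000011101, weight = 4.
  m = 1001 → c = 101001100, weight = 4.
  m = 0101 → c = 000011000, weight = 2.
  m = 1101 → c = 101001001, weight = 4.
  m = 0011 → c = 100111111, weight = 7.
  m = 1011 → c = 001101110, weight = 5.
  m = 0111 → c = 100111010, weight = 5.
  m = 1111 → c = 001101011, weight = 5.
Tally weights:
  weight 0: 1 codewords.
  weight 2: 2 codewords.
  weight 3: 1 codewords.
  weight 4: 5 codewords.
  weight 5: 6 codewords.
  weight 7: 1 codewords.
Minimum distance d = smallest w > 0 with A_w > 0 = 2.
Sanity: Σ A_w = 16 = 2^4 = 16 ✓.


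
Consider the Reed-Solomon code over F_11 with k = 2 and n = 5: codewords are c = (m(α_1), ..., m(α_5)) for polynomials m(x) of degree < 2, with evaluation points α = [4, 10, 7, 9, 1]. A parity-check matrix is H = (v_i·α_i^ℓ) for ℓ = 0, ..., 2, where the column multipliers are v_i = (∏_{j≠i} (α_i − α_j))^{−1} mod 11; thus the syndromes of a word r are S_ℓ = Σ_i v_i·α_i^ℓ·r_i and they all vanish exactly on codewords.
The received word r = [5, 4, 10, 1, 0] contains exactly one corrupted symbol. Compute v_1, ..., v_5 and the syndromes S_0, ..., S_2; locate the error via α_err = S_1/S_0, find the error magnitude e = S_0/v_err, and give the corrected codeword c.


S = (9, 4, 3), error at position 4, error magnitude e = 6, c = [5, 4, 10, 6, 0].

Step 1: column multipliers v_i = (∏_{j≠i}(α_i − α_j))^{−1} mod 11.
  i = 1 (α = 4): (4−10)(4−7)(4−9)(4−1) = (−6)·(−3)·(−5)·3 = −270 ≡ 5, so v_1 = 5^{−1} = 9 (mod 11).
  i = 2 (α = 10): (10−4)(10−7)(10−9)(10−1) = 6·3·1·9 = 162 ≡ 8, so v_2 = 8^{−1} = 7 (mod 11).
  i = 3 (α = 7): (7−4)(7−10)(7−9)(7−1) = 3·(−3)·(−2)·6 = 108 ≡ 9, so v_3 = 9^{−1} = 5 (mod 11).
  i = 4 (α = 9): (9−4)(9−10)(9−7)(9−1) = 5·(−1)·2·8 = −80 ≡ 8, so v_4 = 8^{−1} = 7 (mod 11).
  i = 5 (α = 1): (1−4)(1−10)(1−7)(1−9) = (−3)·(−9)·(−6)·(−8) = 1296 ≡ 9, so v_5 = 9^{−1} = 5 (mod 11).
  v = [9, 7, 5, 7, 5].
Step 2: syndromes of r = [5, 4, 10, 1, 0] (all sums mod 11).
  S_0 = Σ v_i r_i = 9·5 + 7·4 + 5·10 + 7·1 + 5·0 = 130 ≡ 9.
  S_1 = Σ v_i α_i r_i = 9·4·5 + 7·10·4 + 5·7·10 + 7·9·1 + 5·1·0 = 873 ≡ 4.
  α_i^2 mod 11 = [5, 1, 5, 4, 1].
  S_2 = Σ v_i α_i^2 r_i = 9·5·5 + 7·1·4 + 5·5·10 + 7·4·1 + 5·1·0 = 531 ≡ 3.
  S = (9, 4, 3) ≠ 0, so r is not a codeword (an error is present).
Step 3: locate the error. For a single error e at position i, S_ℓ = v_i·e·α_i^ℓ, so α_err = S_1/S_0.
  S_0^{−1} = 9^{−1} = 5 (mod 11), so α_err = 4·5 = 20 ≡ 9 = α_4. Error position i = 4.
  Consistency check: S_2/S_1 = 3·3 = 9 ≡ 9 = α_err ✓ (single-error assumption holds).
Step 4: error magnitude e = S_0/v_4 = S_0·∏_{j≠4}(α_4 − α_j) = 9·8 = 72 ≡ 6 (mod 11).
Step 5: correct position 4: c_4 = r_4 − e = 1 − 6 ≡ 6 (mod 11). Hence c = [5, 4, 10, 6, 0].
  Check: interpolating c through the α_i gives m(x) = 2 + 9·x (degree < 2) with m(α_i) = c_i for every i, so c is indeed a codeword.


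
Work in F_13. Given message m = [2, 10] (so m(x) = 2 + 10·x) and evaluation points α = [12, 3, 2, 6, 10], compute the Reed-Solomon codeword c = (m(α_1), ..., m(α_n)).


c = [5, 6, 9, 10, 11]

Message polynomial: m(x) = 2 + 10·x (mod 13).
For each evaluation point α_i, compute m(α_i) mod 13:
  α_1 = 12: Horner steps 10 → 5, so m(12) = 5.
  α_2 = 3: Horner steps 10 → 6, so m(3) = 6.
  α_3 = 2: Horner steps 10 → 9, so m(2) = 9.
  α_4 = 6: Horner steps 10 → 10, so m(6) = 10.
  α_5 = 10: Horner steps 10 → 11, so m(10) = 11.
Codeword c = [5, 6, 9, 10, 11] ∈ F_13^5.


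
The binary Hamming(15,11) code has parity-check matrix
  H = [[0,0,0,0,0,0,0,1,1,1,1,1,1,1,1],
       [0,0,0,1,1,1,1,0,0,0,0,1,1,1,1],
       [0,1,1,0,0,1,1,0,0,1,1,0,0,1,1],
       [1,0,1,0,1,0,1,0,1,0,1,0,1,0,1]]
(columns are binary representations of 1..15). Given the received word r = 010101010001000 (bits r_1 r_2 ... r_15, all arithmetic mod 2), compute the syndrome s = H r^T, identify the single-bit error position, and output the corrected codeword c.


s = (0, 1, 0, 0)^T, error position = 4, corrected codeword c = 010001010001000

Compute s = H r^T mod 2 one row at a time:
  s_1 = 1 + 0 + 0 + 0 + 1 + 0 + 0 + 0 = 2 ≡ 0 (mod 2).
  s_2 = 1 + 0 + 1 + 0 + 1 + 0 + 0 + 0 = 3 ≡ 1 (mod 2).
  s_3 = 1 + 0 + 1 + 0 + 0 + 0 + 0 + 0 = 2 ≡ 0 (mod 2).
  s_4 = 0 + 0 + 0 + 0 + 0 + 0 + 0 + 0 = 0 ≡ 0 (mod 2).
s = (0, 1, 0, 0)^T — this equals column 4 of H (binary 0100), so error is at position 4.
Correct: flip bit 4 of r = 010101010001000 to get c = 010001010001000.


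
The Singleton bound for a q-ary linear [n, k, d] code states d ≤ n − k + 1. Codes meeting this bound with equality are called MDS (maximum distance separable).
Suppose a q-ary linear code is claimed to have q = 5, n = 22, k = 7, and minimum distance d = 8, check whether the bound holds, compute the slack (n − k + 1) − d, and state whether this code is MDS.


Singleton RHS = n − k + 1 = 16, slack = 8, bound satisfied, not MDS.

Singleton bound: d ≤ n − k + 1.
Here n = 22, k = 7, so n − k + 1 = 16.
Given d = 8, check d ≤ 16: YES.
Slack = (n − k + 1) − d = 8.
The code is NOT MDS (slack = 8 > 0).
Description: the claimed parameters are [22, 7, 8]_5; such a code would be non-MDS.


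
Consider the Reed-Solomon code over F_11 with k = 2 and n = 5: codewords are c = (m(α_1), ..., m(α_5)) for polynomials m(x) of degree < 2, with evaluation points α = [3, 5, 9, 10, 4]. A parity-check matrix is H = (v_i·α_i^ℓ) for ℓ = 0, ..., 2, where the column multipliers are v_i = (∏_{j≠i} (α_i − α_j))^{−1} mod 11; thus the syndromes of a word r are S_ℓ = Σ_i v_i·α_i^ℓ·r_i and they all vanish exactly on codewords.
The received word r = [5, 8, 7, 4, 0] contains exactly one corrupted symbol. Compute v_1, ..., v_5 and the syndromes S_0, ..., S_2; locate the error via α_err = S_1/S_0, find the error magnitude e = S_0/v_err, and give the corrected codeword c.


S = (5, 4, 1), error at position 1, error magnitude e = 2, c = [3, 8, 7, 4, 0].

Step 1: column multipliers v_i = (∏_{j≠i}(α_i − α_j))^{−1} mod 11.
  i = 1 (α = 3): (3−5)(3−9)(3−10)(3−4) = (−2)·(−6)·(−7)·(−1) = 84 ≡ 7, so v_1 = 7^{−1} = 8 (mod 11).
  i = 2 (α = 5): (5−3)(5−9)(5−10)(5−4) = 2·(−4)·(−5)·1 = 40 ≡ 7, so v_2 = 7^{−1} = 8 (mod 11).
  i = 3 (α = 9): (9−3)(9−5)(9−10)(9−4) = 6·4·(−1)·5 = −120 ≡ 1, so v_3 = 1^{−1} = 1 (mod 11).
  i = 4 (α = 10): (10−3)(10−5)(10−9)(10−4) = 7·5·1·6 = 210 ≡ 1, so v_4 = 1^{−1} = 1 (mod 11).
  i = 5 (α = 4): (4−3)(4−5)(4−9)(4−10) = 1·(−1)·(−5)·(−6) = −30 ≡ 3, so v_5 = 3^{−1} = 4 (mod 11).
  v = [8, 8, 1, 1, 4].
Step 2: syndromes of r = [5, 8, 7, 4, 0] (all sums mod 11).
  S_0 = Σ v_i r_i = 8·5 + 8·8 + 1·7 + 1·4 + 4·0 = 115 ≡ 5.
  S_1 = Σ v_i α_i r_i = 8·3·5 + 8·5·8 + 1·9·7 + 1·10·4 + 4·4·0 = 543 ≡ 4.
  α_i^2 mod 11 = [9, 3, 4, 1, 5].
  S_2 = Σ v_i α_i^2 r_i = 8·9·5 + 8·3·8 + 1·4·7 + 1·1·4 + 4·5·0 = 584 ≡ 1.
  S = (5, 4, 1) ≠ 0, so r is not a codeword (an error is present).
Step 3: locate the error. For a single error e at position i, S_ℓ = v_i·e·α_i^ℓ, so α_err = S_1/S_0.
  S_0^{−1} = 5^{−1} = 9 (mod 11), so α_err = 4·9 = 36 ≡ 3 = α_1. Error position i = 1.
  Consistency check: S_2/S_1 = 1·3 = 3 ≡ 3 = α_err ✓ (single-error assumption holds).
Step 4: error magnitude e = S_0/v_1 = S_0·∏_{j≠1}(α_1 − α_j) = 5·7 = 35 ≡ 2 (mod 11).
Step 5: correct position 1: c_1 = r_1 − e = 5 − 2 ≡ 3 (mod 11). Hence c = [3, 8, 7, 4, 0].
  Check: interpolating c through the α_i gives m(x) = 1 + 8·x (degree < 2) with m(α_i) = c_i for every i, so c is indeed a codeword.


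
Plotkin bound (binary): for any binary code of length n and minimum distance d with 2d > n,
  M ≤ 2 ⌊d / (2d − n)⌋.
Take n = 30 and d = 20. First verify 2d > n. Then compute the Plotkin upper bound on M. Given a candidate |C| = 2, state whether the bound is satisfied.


Plotkin bound M ≤ 4; given |C| = 2 ≤ bound (satisfied).

Check applicability: 2d = 40, n = 30.
2d − n = 10 > 0, so Plotkin applies.
Compute d/(2d−n) = 20/10 ≈ 2.0000.
⌊d/(2d−n)⌋ = 2.
Plotkin bound: M ≤ 2·2 = 4.
Given |C| = 2, check: satisfied.
This |C| is below the Plotkin bound.


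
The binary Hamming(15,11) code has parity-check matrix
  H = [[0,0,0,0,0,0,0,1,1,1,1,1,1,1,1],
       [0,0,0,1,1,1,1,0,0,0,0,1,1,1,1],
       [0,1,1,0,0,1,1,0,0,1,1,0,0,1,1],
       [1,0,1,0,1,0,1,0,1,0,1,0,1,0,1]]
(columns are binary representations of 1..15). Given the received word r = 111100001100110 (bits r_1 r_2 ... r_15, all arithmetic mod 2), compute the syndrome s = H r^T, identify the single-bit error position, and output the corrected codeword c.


s = (0, 1, 0, 0)^T, error position = 4, corrected codeword c = 111000001100110

Compute s = H r^T mod 2 one row at a time:
  s_1 = 0 + 1 + 1 + 0 + 0 + 1 + 1 + 0 = 4 ≡ 0 (mod 2).
  s_2 = 1 + 0 + 0 + 0 + 0 + 1 + 1 + 0 = 3 ≡ 1 (mod 2).
  s_3 = 1 + 1 + 0 + 0 + 1 + 0 + 1 + 0 = 4 ≡ 0 (mod 2).
  s_4 = 1 + 1 + 0 + 0 + 1 + 0 + 1 + 0 = 4 ≡ 0 (mod 2).
s = (0, 1, 0, 0)^T — this equals column 4 of H (binary 0100), so error is at position 4.
Correct: flip bit 4 of r = 111100001100110 to get c = 111000001100110.


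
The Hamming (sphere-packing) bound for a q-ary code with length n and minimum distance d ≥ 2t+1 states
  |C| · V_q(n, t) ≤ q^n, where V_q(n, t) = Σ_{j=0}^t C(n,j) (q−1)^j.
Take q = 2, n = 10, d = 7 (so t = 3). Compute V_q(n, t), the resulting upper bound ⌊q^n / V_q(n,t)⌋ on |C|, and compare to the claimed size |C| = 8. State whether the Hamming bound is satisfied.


V_q(n, t) = 176, q^n = 1024, Hamming bound = 5, |C| = 8 > bound (violated).

Step 1: Compute V_q(n, t) = Σ_{j=0}^3 C(n, j) (q−1)^j.
  j = 0: C(10,0)·(1)^0 = 1·1 = 1.
  j = 1: C(10,1)·(1)^1 = 10·1 = 10.
  j = 2: C(10,2)·(1)^2 = 45·1 = 45.
  j = 3: C(10,3)·(1)^3 = 120·1 = 120.
  V_q(n, t) = 1 + 10 + 45 + 120 = 176.
Step 2: q^n = 2^10 = 1024.
Step 3: Hamming bound ⌊q^n / V_q(n,t)⌋ = ⌊1024/176⌋ = 5.
Step 4: Compare |C| = 8 to 5: violated.
The claimed |C| lies above the Hamming bound, so no 2-ary code of length 10 with d ≥ 7 can have 8 codewords.


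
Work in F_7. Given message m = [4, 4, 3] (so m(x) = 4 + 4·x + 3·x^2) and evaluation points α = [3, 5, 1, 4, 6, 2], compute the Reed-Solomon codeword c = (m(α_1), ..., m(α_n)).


c = [1, 1, 4, 5, 3, 3]

Message polynomial: m(x) = 4 + 4·x + 3·x^2 (mod 7).
For each evaluation point α_i, compute m(α_i) mod 7:
  α_1 = 3: Horner steps 3 → 6 → 1, so m(3) = 1.
  α_2 = 5: Horner steps 3 → 5 → 1, so m(5) = 1.
  α_3 = 1: Horner steps 3 → 0 → 4, so m(1) = 4.
  α_4 = 4: Horner steps 3 → 2 → 5, so m(4) = 5.
  α_5 = 6: Horner steps 3 → 1 → 3, so m(6) = 3.
  α_6 = 2: Horner steps 3 → 3 → 3, so m(2) = 3.
Codeword c = [1, 1, 4, 5, 3, 3] ∈ F_7^6.


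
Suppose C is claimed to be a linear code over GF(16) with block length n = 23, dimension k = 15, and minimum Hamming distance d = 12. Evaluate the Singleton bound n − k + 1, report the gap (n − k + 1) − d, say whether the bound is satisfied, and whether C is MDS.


Singleton RHS = n − k + 1 = 9, slack = -3, bound violated (no such code; not MDS).

Singleton bound: d ≤ n − k + 1.
Here n = 23, k = 15, so n − k + 1 = 9.
Given d = 12, check d ≤ 9: NO.
Slack = (n − k + 1) − d = -3.
The slack is negative: d = 12 exceeds n − k + 1 = 9 by 3, so the Singleton bound is violated and no linear [23, 15, 12]_16 code can exist. In particular it is not MDS (MDS requires d = n − k + 1 exactly).
Description: the claimed parameters are [23, 15, 12]_16; such a code would be impossible (violates the Singleton bound).


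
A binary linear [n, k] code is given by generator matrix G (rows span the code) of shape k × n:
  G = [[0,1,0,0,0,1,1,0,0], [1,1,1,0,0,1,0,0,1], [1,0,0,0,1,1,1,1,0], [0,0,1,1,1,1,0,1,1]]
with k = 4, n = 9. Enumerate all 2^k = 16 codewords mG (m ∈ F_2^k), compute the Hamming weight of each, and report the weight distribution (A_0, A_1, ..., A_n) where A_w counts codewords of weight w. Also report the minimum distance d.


Weight distribution: A_0 = 1, A_1 = 1, A_3 = 1, A_4 = 3, A_5 = 5, A_6 = 4, A_7 = 1. Minimum distance d = 1.

Enumerate all 2^4 = 16 messages m ∈ F_2^4.
For each, compute codeword c = mG in F_2^9, then tally its weight.
  m = 0000 → c = 000000000, weight = 0.
  m = 1000 → c = 010001100, weight = 3.
  m = 0100 → c = 111001001, weight = 5.
  m = 1100 → c = 101000101, weight = 4.
  m = 0010 → c = 100011110, weight = 5.
  m = 1010 → c = 110010010, weight = 4.
  m = 0110 → c = 011010111, weight = 6.
  m = 1110 → c = 001011011, weight = 5.
  m = 0001 → c = 001111011, weight = 6.
  m = 1001 → c = 011110111, weight = 7.
  m = 0101 → c = 110110010, weight = 5.
  m = 1101 → c = 100111110, weight = 6.
  m = 0011 → c = 101100101, weight = 5.
  m = 1011 → c = 111101001, weight = 6.
  m = 0111 → c = 010101100, weight = 4.
  m = 1111 → c = 000100000, weight = 1.
Tally weights:
  weight 0: 1 codewords.
  weight 1: 1 codewords.
  weight 3: 1 codewords.
  weight 4: 3 codewords.
  weight 5: 5 codewords.
  weight 6: 4 codewords.
  weight 7: 1 codewords.
Minimum distance d = smallest w > 0 with A_w > 0 = 1.
Sanity: Σ A_w = 16 = 2^4 = 16 ✓.


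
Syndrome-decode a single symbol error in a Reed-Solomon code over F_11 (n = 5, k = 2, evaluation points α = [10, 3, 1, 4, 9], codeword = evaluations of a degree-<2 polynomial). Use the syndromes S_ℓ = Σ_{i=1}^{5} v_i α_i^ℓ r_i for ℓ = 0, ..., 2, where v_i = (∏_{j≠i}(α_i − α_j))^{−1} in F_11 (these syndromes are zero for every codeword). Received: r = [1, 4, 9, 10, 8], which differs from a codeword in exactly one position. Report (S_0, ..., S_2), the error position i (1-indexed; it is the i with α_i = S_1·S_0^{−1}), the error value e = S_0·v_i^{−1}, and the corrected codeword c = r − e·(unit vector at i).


S = (5, 4, 1), error at position 2, error magnitude e = 9, c = [1, 6, 9, 10, 8].

Step 1: column multipliers v_i = (∏_{j≠i}(α_i − α_j))^{−1} mod 11.
  i = 1 (α = 10): (10−3)(10−1)(10−4)(10−9) = 7·9·6·1 = 378 ≡ 4, so v_1 = 4^{−1} = 3 (mod 11).
  i = 2 (α = 3): (3−10)(3−1)(3−4)(3−9) = (−7)·2·(−1)·(−6) = −84 ≡ 4, so v_2 = 4^{−1} = 3 (mod 11).
  i = 3 (α = 1): (1−10)(1−3)(1−4)(1−9) = (−9)·(−2)·(−3)·(−8) = 432 ≡ 3, so v_3 = 3^{−1} = 4 (mod 11).
  i = 4 (α = 4): (4−10)(4−3)(4−1)(4−9) = (−6)·1·3·(−5) = 90 ≡ 2, so v_4 = 2^{−1} = 6 (mod 11).
  i = 5 (α = 9): (9−10)(9−3)(9−1)(9−4) = (−1)·6·8·5 = −240 ≡ 2, so v_5 = 2^{−1} = 6 (mod 11).
  v = [3, 3, 4, 6, 6].
Step 2: syndromes of r = [1, 4, 9, 10, 8] (all sums mod 11).
  S_0 = Σ v_i r_i = 3·1 + 3·4 + 4·9 + 6·10 + 6·8 = 159 ≡ 5.
  S_1 = Σ v_i α_i r_i = 3·10·1 + 3·3·4 + 4·1·9 + 6·4·10 + 6·9·8 = 774 ≡ 4.
  α_i^2 mod 11 = [1, 9, 1, 5, 4].
  S_2 = Σ v_i α_i^2 r_i = 3·1·1 + 3·9·4 + 4·1·9 + 6·5·10 + 6·4·8 = 639 ≡ 1.
  S = (5, 4, 1) ≠ 0, so r is not a codeword (an error is present).
Step 3: locate the error. For a single error e at position i, S_ℓ = v_i·e·α_i^ℓ, so α_err = S_1/S_0.
  S_0^{−1} = 5^{−1} = 9 (mod 11), so α_err = 4·9 = 36 ≡ 3 = α_2. Error position i = 2.
  Consistency check: S_2/S_1 = 1·3 = 3 ≡ 3 = α_err ✓ (single-error assumption holds).
Step 4: error magnitude e = S_0/v_2 = S_0·∏_{j≠2}(α_2 − α_j) = 5·4 = 20 ≡ 9 (mod 11).
Step 5: correct position 2: c_2 = r_2 − e = 4 − 9 ≡ 6 (mod 11). Hence c = [1, 6, 9, 10, 8].
  Check: interpolating c through the α_i gives m(x) = 5 + 4·x (degree < 2) with m(α_i) = c_i for every i, so c is indeed a codeword.


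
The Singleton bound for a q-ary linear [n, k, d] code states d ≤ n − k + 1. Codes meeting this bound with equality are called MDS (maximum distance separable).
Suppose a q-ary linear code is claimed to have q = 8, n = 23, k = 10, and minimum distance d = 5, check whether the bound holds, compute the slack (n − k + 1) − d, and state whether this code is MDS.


Singleton RHS = n − k + 1 = 14, slack = 9, bound satisfied, not MDS.

Singleton bound: d ≤ n − k + 1.
Here n = 23, k = 10, so n − k + 1 = 14.
Given d = 5, check d ≤ 14: YES.
Slack = (n − k + 1) − d = 9.
The code is NOT MDS (slack = 9 > 0).
Description: the claimed parameters are [23, 10, 5]_8; such a code would be non-MDS.


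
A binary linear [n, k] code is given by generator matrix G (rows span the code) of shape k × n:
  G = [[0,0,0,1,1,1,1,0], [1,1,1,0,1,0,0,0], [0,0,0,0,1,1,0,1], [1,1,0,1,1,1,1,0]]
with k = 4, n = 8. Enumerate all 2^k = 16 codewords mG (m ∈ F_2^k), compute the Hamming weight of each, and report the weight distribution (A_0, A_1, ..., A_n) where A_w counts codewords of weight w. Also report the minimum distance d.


Weight distribution: A_0 = 1, A_2 = 2, A_3 = 3, A_4 = 3, A_5 = 4, A_6 = 2, A_7 = 1. Minimum distance d = 2.

Enumerate all 2^4 = 16 messages m ∈ F_2^4.
For each, compute codeword c = mG in F_2^8, then tally its weight.
  m = 0000 → c = 00000000, weight = 0.
  m = 1000 → c = 00011110, weight = 4.
  m = 0100 → c = 11101000, weight = 4.
  m = 1100 → c = 11110110, weight = 6.
  m = 0010 → c = 00001101, weight = 3.
  m = 1010 → c = 00010011, weight = 3.
  m = 0110 → c = 11100101, weight = 5.
  m = 1110 → c = 11111011, weight = 7.
  m = 0001 → c = 11011110, weight = 6.
  m = 1001 → c = 11000000, weight = 2.
  m = 0101 → c = 00110110, weight = 4.
  m = 1101 → c = 00101000, weight = 2.
  m = 0011 → c = 11010011, weight = 5.
  m = 1011 → c = 11001101, weight = 5.
  m = 0111 → c = 00111011, weight = 5.
  m = 1111 → c = 00100101, weight = 3.
Tally weights:
  weight 0: 1 codewords.
  weight 2: 2 codewords.
  weight 3: 3 codewords.
  weight 4: 3 codewords.
  weight 5: 4 codewords.
  weight 6: 2 codewords.
  weight 7: 1 codewords.
Minimum distance d = smallest w > 0 with A_w > 0 = 2.
Sanity: Σ A_w = 16 = 2^4 = 16 ✓.
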